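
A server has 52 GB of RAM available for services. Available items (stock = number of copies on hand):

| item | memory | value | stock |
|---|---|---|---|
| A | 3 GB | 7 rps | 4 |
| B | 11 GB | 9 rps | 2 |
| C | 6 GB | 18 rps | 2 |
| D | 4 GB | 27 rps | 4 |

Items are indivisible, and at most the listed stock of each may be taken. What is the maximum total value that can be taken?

Top feasible selections:
- 4×A + 1×B + 2×C + 4×D: memory 51, value 181
- 3×A + 1×B + 2×C + 4×D: memory 48, value 174
- 4×A + 2×C + 4×D: memory 40, value 172
Best: 181 rps.

181 rps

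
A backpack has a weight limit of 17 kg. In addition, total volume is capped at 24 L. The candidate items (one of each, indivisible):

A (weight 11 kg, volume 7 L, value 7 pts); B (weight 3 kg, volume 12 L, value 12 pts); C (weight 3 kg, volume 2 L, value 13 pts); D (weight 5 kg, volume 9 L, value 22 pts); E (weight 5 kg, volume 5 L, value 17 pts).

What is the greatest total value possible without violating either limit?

Feasible sets respecting both limits:
- C+D+E: weight 13, volume 16, value 52
- B+C+D: weight 11, volume 23, value 47
- B+C+E: weight 11, volume 19, value 42
Best: 52 pts.

52 pts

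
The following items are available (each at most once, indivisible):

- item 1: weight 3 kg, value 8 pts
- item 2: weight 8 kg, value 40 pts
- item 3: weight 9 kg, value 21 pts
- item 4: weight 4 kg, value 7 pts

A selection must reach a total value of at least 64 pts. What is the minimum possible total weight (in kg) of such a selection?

Subsets with value ≥ 64, sorted by total weight:
- item 1+item 2+item 3: weight 20, value 69
- item 2+item 3+item 4: weight 21, value 68
- item 1+item 2+item 3+item 4: weight 24, value 76
Minimum weight: 20 kg.

20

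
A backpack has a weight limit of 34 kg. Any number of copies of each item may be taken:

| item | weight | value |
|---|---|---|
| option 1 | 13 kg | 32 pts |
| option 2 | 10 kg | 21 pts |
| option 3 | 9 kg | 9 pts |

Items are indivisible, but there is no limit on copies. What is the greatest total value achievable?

Best value-per-unit is option 1 at 32/13; filling with it alone gives 2×32 = 64.
Optimal mix: 1×option 1 + 2×option 2 → weight 33, value 74.

74 pts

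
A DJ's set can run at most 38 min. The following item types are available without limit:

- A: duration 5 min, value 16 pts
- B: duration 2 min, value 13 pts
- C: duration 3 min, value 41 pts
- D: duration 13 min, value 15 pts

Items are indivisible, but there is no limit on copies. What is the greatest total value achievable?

505 pts

Best value-per-unit is C at 41/3; filling with it alone gives 12×41 = 492.
Optimal mix: 1×B + 12×C → duration 38, value 505.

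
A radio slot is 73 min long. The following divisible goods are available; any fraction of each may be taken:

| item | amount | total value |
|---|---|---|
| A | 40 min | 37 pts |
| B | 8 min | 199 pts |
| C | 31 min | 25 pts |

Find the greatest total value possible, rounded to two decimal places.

256.16

Take in order of value per unit:
- B (199/8 per unit): all 8 → value 199, running total 199.00
- A (37/40 per unit): all 40 → value 37, running total 236.00
- C (25/31 per unit): 25 of 31 → value 25×25/31 = 20.1613, running total 256.16
Total 256.16.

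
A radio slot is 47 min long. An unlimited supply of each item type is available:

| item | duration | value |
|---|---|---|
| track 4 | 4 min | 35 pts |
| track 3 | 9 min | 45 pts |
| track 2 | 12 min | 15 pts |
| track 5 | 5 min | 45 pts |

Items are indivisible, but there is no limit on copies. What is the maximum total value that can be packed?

420 pts

Best value-per-unit is track 5 at 45/5; filling with it alone gives 9×45 = 405.
Optimal mix: 3×track 4 + 7×track 5 → duration 47, value 420.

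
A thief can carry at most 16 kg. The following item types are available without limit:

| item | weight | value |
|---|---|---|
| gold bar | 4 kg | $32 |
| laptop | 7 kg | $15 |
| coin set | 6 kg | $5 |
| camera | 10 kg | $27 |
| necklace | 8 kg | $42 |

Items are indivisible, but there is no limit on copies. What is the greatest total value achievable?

Best value-per-unit is gold bar at 32/4, and filling with it alone uses weight 4×4=16. No mix of the others beats 4×32 = 128.

$128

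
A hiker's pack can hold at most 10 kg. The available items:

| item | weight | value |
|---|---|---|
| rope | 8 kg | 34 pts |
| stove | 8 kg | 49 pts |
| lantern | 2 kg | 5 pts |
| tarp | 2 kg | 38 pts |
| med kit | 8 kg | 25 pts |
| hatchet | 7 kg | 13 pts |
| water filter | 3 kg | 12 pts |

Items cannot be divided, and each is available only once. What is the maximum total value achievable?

Check high-value combinations within 10 kg:
- stove+tarp: weight 8+2=10, value 49+38=87
- rope+tarp: weight 8+2=10, value 34+38=72
- tarp+med kit: weight 2+8=10, value 38+25=63
- lantern+tarp+water filter: weight 2+2+3=7, value 5+38+12=55
- stove+lantern: weight 8+2=10, value 49+5=54
Best: 87 pts.

87 pts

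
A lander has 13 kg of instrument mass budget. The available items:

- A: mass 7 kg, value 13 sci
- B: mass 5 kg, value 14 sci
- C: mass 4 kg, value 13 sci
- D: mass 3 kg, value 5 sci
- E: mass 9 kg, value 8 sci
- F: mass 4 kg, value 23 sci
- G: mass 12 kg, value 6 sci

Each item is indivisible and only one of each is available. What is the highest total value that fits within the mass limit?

50 sci

Check high-value combinations within 13 kg:
- B+C+F: mass 5+4+4=13, value 14+13+23=50
- B+D+F: mass 5+3+4=12, value 14+5+23=42
- C+D+F: mass 4+3+4=11, value 13+5+23=41
- B+F: mass 5+4=9, value 14+23=37
- C+F: mass 4+4=8, value 13+23=36
Best: 50 sci.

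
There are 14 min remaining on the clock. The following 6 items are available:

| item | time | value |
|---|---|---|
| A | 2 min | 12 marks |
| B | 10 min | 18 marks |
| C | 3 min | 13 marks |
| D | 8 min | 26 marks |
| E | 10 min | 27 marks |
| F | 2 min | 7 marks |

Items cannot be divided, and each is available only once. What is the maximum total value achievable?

51 marks

Check high-value combinations within 14 min:
- A+C+D: time 2+3+8=13, value 12+13+26=51
- C+D+F: time 3+8+2=13, value 13+26+7=46
- A+E+F: time 2+10+2=14, value 12+27+7=46
- A+D+F: time 2+8+2=12, value 12+26+7=45
- C+E: time 3+10=13, value 13+27=40
Best: 51 marks.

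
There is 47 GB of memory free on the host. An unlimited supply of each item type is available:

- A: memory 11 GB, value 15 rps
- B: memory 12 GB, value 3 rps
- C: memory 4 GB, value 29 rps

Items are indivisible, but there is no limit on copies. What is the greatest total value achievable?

319 rps

Best value-per-unit is C at 29/4, and filling with it alone uses memory 11×4=44. No mix of the others beats 11×29 = 319.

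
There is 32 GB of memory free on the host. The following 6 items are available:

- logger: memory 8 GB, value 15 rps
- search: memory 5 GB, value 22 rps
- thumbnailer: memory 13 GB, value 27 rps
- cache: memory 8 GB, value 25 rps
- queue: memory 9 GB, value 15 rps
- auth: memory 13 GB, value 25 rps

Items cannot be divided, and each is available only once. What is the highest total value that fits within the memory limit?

Check high-value combinations within 32 GB:
- logger+search+cache+queue: memory 8+5+8+9=30, value 15+22+25+15=77
- search+thumbnailer+cache: memory 5+13+8=26, value 22+27+25=74
- search+thumbnailer+auth: memory 5+13+13=31, value 22+27+25=74
- search+cache+auth: memory 5+8+13=26, value 22+25+25=72
Best: 77 rps.

77 rps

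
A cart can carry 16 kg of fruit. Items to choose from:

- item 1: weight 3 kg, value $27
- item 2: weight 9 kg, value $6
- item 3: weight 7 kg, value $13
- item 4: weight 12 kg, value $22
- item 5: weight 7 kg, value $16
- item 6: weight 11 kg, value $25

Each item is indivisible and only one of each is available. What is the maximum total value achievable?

$52

This is a 0/1 knapsack; check combinations near the capacity.
- item 1+item 6: weight 3+11=14, value 27+25=52
- item 1+item 4: weight 3+12=15, value 27+22=49
- item 1+item 5: weight 3+7=10, value 27+16=43
- item 1+item 3: weight 3+7=10, value 27+13=40
- item 1+item 2: weight 3+9=12, value 27+6=33
Best: $52.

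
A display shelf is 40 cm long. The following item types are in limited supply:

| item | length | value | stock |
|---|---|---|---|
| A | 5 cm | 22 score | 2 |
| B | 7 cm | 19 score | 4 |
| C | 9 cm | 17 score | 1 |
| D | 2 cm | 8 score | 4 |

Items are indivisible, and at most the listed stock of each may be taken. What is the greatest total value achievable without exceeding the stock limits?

133 score

Best selections within length 40 and stock limits:
- 2×A + 3×B + 4×D: length 39, value 133
- 2×A + 4×B + 1×D: length 40, value 128
- 2×A + 3×B + 3×D: length 37, value 125
- 2×A + 2×B + 1×C + 3×D: length 39, value 123
Best: 133 score.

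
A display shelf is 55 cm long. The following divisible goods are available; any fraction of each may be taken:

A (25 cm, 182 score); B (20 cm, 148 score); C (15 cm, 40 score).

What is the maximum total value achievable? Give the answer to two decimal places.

356.67

Take in order of value per unit:
- B (148/20 per unit): all 20 → value 148, running total 148.00
- A (182/25 per unit): all 25 → value 182, running total 330.00
- C (40/15 per unit): 10 of 15 → value 10×40/15 = 26.6667, running total 356.67
Total 356.67.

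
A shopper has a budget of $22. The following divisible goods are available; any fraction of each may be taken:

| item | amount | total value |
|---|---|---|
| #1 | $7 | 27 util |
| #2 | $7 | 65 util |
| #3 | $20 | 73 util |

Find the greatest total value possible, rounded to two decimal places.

121.20

Take in order of value per unit:
- #2 (65/7 per unit): all 7 → value 65, running total 65.00
- #1 (27/7 per unit): all 7 → value 27, running total 92.00
- #3 (73/20 per unit): 8 of 20 → value 8×73/20 = 29.2000, running total 121.20
Total 121.20.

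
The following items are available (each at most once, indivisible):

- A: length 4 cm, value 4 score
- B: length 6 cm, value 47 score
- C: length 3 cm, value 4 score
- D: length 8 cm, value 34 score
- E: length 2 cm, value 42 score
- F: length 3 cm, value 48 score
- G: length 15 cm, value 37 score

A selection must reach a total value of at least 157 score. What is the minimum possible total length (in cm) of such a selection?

19

Subsets with value ≥ 157, sorted by total length:
- B+D+E+F: length 19, value 171
- B+C+D+E+F: length 22, value 175
Minimum length: 19 cm.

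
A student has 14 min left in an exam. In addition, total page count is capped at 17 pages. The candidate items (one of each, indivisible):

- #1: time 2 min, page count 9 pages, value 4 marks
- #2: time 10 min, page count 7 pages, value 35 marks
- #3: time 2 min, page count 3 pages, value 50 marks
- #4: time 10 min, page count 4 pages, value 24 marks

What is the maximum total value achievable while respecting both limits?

85 marks

Feasible sets respecting both limits:
- #2+#3: time 12, page count 10, value 85
- #1+#3+#4: time 14, page count 16, value 78
- #3+#4: time 12, page count 7, value 74
- #1+#3: time 4, page count 12, value 54
Best: 85 marks.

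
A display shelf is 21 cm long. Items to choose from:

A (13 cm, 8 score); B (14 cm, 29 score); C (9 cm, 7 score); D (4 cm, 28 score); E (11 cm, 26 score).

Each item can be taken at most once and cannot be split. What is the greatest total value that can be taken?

Check high-value combinations within 21 cm:
- B+D: length 14+4=18, value 29+28=57
- D+E: length 4+11=15, value 28+26=54
- A+D: length 13+4=17, value 8+28=36
- C+D: length 9+4=13, value 7+28=35
- C+E: length 9+11=20, value 7+26=33
Best: 57 score.

57 score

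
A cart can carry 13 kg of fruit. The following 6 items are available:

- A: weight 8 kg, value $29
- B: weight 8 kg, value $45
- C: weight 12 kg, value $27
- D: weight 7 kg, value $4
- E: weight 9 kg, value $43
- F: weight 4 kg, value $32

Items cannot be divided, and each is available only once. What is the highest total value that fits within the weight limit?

Check high-value combinations within 13 kg:
- B+F: weight 8+4=12, value 45+32=77
- E+F: weight 9+4=13, value 43+32=75
- A+F: weight 8+4=12, value 29+32=61
- B: weight 8, value 45
- E: weight 9, value 43
Best: $77.

$77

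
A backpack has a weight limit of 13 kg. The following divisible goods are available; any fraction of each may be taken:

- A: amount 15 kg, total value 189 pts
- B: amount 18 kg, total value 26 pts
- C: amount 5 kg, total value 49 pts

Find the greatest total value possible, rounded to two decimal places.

Take in order of value per unit:
- A (189/15 per unit): 13 of 15 → value 13×189/15 = 163.8000, running total 163.80
Total 163.80.

163.80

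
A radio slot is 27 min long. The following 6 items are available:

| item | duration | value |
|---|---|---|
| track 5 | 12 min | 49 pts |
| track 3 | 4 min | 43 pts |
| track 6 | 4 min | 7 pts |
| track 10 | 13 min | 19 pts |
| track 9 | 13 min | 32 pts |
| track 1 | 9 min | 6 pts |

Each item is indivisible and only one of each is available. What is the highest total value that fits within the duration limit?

Check high-value combinations within 27 min:
- track 5+track 3+track 6: duration 12+4+4=20, value 49+43+7=99
- track 5+track 3+track 1: duration 12+4+9=25, value 49+43+6=98
- track 5+track 3: duration 12+4=16, value 49+43=92
Best: 99 pts.

99 pts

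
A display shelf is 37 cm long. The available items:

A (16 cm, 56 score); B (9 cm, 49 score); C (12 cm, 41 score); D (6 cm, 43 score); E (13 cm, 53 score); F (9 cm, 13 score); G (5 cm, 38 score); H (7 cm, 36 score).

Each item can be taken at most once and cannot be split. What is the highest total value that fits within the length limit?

Check high-value combinations within 37 cm:
- A+B+D+G: length 16+9+6+5=36, value 56+49+43+38=186
- B+D+E+G: length 9+6+13+5=33, value 49+43+53+38=183
- B+D+E+H: length 9+6+13+7=35, value 49+43+53+36=181
- B+D+F+G+H: length 9+6+9+5+7=36, value 49+43+13+38+36=179
Best: 186 score.

186 score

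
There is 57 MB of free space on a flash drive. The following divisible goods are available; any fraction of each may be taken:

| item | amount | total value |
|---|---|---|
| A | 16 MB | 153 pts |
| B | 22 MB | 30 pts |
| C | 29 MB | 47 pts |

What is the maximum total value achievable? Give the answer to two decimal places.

216.36

Take in order of value per unit:
- A (153/16 per unit): all 16 → value 153, running total 153.00
- C (47/29 per unit): all 29 → value 47, running total 200.00
- B (30/22 per unit): 12 of 22 → value 12×30/22 = 16.3636, running total 216.36
Total 216.36.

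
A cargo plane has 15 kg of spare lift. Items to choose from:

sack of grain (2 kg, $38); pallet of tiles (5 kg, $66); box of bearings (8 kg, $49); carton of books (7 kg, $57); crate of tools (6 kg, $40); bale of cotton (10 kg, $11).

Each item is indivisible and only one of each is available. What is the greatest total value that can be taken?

This is a 0/1 knapsack; check combinations near the capacity.
- sack of grain+pallet of tiles+carton of books: weight 2+5+7=14, value 38+66+57=161
- sack of grain+pallet of tiles+box of bearings: weight 2+5+8=15, value 38+66+49=153
- sack of grain+pallet of tiles+crate of tools: weight 2+5+6=13, value 38+66+40=144
Best: $161.

$161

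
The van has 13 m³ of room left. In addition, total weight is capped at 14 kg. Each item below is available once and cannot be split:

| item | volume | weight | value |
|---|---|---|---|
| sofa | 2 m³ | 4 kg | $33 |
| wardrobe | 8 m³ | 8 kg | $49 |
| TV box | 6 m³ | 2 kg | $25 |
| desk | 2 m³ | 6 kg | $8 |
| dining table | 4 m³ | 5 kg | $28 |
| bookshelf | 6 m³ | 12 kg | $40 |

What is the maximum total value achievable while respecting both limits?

Feasible sets respecting both limits:
- sofa+TV box+dining table: volume 12, weight 11, value 86
- sofa+wardrobe: volume 10, weight 12, value 82
- wardrobe+dining table: volume 12, weight 13, value 77
- sofa+TV box+desk: volume 10, weight 12, value 66
Best: $86.

$86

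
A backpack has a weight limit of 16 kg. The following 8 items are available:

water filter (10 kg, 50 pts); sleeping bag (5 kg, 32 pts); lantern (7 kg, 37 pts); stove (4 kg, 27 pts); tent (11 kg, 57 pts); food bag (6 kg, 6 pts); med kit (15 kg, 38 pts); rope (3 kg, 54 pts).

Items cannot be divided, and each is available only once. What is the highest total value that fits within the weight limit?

Check high-value combinations within 16 kg:
- sleeping bag+lantern+rope: weight 5+7+3=15, value 32+37+54=123
- lantern+stove+rope: weight 7+4+3=14, value 37+27+54=118
- sleeping bag+stove+rope: weight 5+4+3=12, value 32+27+54=113
- tent+rope: weight 11+3=14, value 57+54=111
Best: 123 pts.

123 pts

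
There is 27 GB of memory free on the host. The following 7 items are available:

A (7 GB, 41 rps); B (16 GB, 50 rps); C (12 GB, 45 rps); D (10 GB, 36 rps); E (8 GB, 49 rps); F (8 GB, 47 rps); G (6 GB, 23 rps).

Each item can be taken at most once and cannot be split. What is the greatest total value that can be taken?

Check high-value combinations within 27 GB:
- A+E+F: memory 7+8+8=23, value 41+49+47=137
- A+C+E: memory 7+12+8=27, value 41+45+49=135
- A+C+F: memory 7+12+8=27, value 41+45+47=133
Best: 137 rps.

137 rps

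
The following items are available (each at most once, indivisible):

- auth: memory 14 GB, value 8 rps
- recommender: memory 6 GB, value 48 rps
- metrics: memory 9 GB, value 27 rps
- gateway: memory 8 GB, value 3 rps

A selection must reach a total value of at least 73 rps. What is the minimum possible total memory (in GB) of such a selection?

15

Subsets with value ≥ 73, sorted by total memory:
- recommender+metrics: memory 15, value 75
- recommender+metrics+gateway: memory 23, value 78
- auth+recommender+metrics: memory 29, value 83
Minimum memory: 15 GB.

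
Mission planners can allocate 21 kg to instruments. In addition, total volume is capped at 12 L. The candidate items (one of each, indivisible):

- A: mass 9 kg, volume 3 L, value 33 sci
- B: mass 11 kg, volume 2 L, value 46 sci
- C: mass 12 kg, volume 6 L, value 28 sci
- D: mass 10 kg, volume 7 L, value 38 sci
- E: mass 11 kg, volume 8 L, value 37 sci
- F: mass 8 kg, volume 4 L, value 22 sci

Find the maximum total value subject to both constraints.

Feasible sets respecting both limits:
- B+D: mass 21, volume 9, value 84
- A+B: mass 20, volume 5, value 79
- A+D: mass 19, volume 10, value 71
Best: 84 sci.

84 sci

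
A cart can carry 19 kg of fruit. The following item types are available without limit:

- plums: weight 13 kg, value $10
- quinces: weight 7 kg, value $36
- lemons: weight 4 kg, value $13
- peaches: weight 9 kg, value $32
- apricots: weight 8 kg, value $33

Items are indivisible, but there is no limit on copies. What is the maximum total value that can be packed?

$85

Best value-per-unit is quinces at 36/7; filling with it alone gives 2×36 = 72.
Optimal mix: 2×quinces + 1×lemons → weight 18, value 85.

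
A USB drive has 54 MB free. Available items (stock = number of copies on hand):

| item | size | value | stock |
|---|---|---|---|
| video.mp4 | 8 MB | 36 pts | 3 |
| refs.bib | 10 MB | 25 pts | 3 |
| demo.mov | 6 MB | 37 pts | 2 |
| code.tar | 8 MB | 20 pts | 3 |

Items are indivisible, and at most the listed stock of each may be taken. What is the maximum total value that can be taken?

227 pts

Top feasible selections:
- 3×video.mp4 + 1×refs.bib + 2×demo.mov + 1×code.tar: size 54, value 227
- 3×video.mp4 + 2×demo.mov + 2×code.tar: size 52, value 222
- 2×video.mp4 + 1×refs.bib + 2×demo.mov + 2×code.tar: size 54, value 211
- 3×video.mp4 + 1×refs.bib + 2×demo.mov: size 46, value 207
Best: 227 pts.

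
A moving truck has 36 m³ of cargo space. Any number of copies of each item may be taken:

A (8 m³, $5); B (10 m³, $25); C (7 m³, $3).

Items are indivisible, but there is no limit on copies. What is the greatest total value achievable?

Best value-per-unit is B at 25/10, and filling with it alone uses volume 3×10=30. No mix of the others beats 3×25 = 75.

$75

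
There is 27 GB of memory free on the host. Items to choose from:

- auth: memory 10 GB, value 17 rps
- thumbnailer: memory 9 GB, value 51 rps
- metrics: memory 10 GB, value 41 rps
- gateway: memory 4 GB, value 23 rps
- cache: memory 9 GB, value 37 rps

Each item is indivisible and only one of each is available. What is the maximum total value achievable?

115 rps

Check high-value combinations within 27 GB:
- thumbnailer+metrics+gateway: memory 9+10+4=23, value 51+41+23=115
- thumbnailer+gateway+cache: memory 9+4+9=22, value 51+23+37=111
- metrics+gateway+cache: memory 10+4+9=23, value 41+23+37=101
Best: 115 rps.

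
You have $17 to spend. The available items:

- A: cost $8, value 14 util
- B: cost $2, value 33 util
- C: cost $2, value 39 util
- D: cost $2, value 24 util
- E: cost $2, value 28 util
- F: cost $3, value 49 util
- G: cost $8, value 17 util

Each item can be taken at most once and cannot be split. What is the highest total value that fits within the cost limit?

Check high-value combinations within $17:
- B+C+D+E+F: cost 2+2+2+2+3=11, value 33+39+24+28+49=173
- B+C+E+F+G: cost 2+2+2+3+8=17, value 33+39+28+49+17=166
- A+B+C+E+F: cost 8+2+2+2+3=17, value 14+33+39+28+49=163
- B+C+D+F+G: cost 2+2+2+3+8=17, value 33+39+24+49+17=162
- A+B+C+D+F: cost 8+2+2+2+3=17, value 14+33+39+24+49=159
Best: 173 util.

173 util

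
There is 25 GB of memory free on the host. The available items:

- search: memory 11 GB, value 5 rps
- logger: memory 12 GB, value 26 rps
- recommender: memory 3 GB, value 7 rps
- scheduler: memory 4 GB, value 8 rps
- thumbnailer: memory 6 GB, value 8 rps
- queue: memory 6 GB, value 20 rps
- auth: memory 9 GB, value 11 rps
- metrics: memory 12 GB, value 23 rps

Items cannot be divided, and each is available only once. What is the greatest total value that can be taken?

Check high-value combinations within 25 GB:
- logger+recommender+scheduler+queue: memory 12+3+4+6=25, value 26+7+8+20=61
- recommender+scheduler+queue+metrics: memory 3+4+6+12=25, value 7+8+20+23=58
- logger+scheduler+queue: memory 12+4+6=22, value 26+8+20=54
- logger+thumbnailer+queue: memory 12+6+6=24, value 26+8+20=54
- logger+recommender+queue: memory 12+3+6=21, value 26+7+20=53
Best: 61 rps.

61 rps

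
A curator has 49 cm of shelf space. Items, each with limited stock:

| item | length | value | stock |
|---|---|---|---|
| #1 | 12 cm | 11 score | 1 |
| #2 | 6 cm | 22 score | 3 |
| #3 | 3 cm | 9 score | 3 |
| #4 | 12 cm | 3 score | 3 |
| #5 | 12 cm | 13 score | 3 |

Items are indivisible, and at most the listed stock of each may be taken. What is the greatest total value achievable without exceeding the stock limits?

110 score

Best selections within length 49 and stock limits:
- 3×#2 + 2×#3 + 2×#5: length 48, value 110
- 1×#1 + 3×#2 + 2×#3 + 1×#5: length 48, value 108
- 3×#2 + 3×#3 + 1×#5: length 39, value 106
Best: 110 score.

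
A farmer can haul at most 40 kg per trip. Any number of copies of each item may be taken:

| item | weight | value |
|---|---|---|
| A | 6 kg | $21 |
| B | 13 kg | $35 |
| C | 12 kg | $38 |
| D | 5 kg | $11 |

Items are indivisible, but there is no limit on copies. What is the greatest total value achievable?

Best value-per-unit is A at 21/6; filling with it alone gives 6×21 = 126.
Optimal mix: 5×A + 2×D → weight 40, value 127.

$127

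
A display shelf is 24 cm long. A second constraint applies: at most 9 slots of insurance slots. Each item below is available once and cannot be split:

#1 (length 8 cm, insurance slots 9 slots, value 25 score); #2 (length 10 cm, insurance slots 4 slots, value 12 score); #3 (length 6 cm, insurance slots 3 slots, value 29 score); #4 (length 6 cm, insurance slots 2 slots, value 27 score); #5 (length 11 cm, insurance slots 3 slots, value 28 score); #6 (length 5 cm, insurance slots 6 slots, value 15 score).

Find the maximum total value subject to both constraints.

Feasible sets respecting both limits:
- #3+#4+#5: length 23, insurance slots 8, value 84
- #2+#3+#4: length 22, insurance slots 9, value 68
- #3+#5: length 17, insurance slots 6, value 57
- #3+#4: length 12, insurance slots 5, value 56
Best: 84 score.

84 score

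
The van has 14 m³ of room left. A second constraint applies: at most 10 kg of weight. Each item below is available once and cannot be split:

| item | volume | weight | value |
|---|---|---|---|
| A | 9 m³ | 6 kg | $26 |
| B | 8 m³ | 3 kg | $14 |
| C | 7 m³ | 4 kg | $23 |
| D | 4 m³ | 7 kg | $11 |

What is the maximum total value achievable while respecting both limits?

Feasible sets respecting both limits:
- A: volume 9, weight 6, value 26
- B+D: volume 12, weight 10, value 25
- C: volume 7, weight 4, value 23
Best: $26.

$26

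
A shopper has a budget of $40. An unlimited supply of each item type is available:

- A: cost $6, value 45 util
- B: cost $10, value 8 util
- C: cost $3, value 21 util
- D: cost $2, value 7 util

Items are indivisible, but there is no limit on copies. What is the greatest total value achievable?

291 util

Best value-per-unit is A at 45/6; filling with it alone gives 6×45 = 270.
Optimal mix: 6×A + 1×C → cost 39, value 291.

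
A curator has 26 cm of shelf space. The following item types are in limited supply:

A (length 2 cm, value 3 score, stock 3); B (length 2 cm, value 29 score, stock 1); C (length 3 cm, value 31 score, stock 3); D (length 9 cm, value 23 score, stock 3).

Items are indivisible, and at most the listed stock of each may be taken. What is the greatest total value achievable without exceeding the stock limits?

Best selections within length 26 and stock limits:
- 3×A + 1×B + 3×C + 1×D: length 26, value 154
- 2×A + 1×B + 3×C + 1×D: length 24, value 151
- 1×A + 1×B + 3×C + 1×D: length 22, value 148
Best: 154 score.

154 score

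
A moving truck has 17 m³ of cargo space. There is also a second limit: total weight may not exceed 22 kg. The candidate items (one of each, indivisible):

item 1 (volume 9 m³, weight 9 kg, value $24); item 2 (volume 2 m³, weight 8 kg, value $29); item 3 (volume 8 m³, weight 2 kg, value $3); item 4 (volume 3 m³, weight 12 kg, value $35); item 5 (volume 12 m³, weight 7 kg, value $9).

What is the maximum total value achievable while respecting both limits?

Feasible sets respecting both limits:
- item 2+item 3+item 4: volume 13, weight 22, value 67
- item 2+item 4: volume 5, weight 20, value 64
- item 1+item 4: volume 12, weight 21, value 59
- item 1+item 2: volume 11, weight 17, value 53
Best: $67.

$67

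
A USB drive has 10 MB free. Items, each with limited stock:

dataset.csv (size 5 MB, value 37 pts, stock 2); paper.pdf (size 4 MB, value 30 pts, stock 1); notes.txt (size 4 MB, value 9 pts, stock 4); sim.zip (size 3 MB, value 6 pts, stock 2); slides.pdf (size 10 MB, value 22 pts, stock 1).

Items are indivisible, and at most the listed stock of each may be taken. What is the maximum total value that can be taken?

74 pts

Best selections within size 10 and stock limits:
- 2×dataset.csv: size 10, value 74
- 1×dataset.csv + 1×paper.pdf: size 9, value 67
- 1×dataset.csv + 1×notes.txt: size 9, value 46
Best: 74 pts.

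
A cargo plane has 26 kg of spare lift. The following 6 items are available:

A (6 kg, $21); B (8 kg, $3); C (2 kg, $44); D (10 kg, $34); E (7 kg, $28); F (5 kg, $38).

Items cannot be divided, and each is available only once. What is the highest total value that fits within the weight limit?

Check high-value combinations within 26 kg:
- C+D+E+F: weight 2+10+7+5=24, value 44+34+28+38=144
- A+C+D+F: weight 6+2+10+5=23, value 21+44+34+38=137
- A+C+E+F: weight 6+2+7+5=20, value 21+44+28+38=131
- A+C+D+E: weight 6+2+10+7=25, value 21+44+34+28=127
- B+C+D+F: weight 8+2+10+5=25, value 3+44+34+38=119
Best: $144.

$144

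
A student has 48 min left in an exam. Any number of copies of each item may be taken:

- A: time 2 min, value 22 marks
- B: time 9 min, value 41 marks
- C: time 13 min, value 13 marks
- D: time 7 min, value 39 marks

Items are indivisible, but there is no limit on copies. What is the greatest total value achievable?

528 marks

Best value-per-unit is A at 22/2, and filling with it alone uses time 24×2=48. No mix of the others beats 24×22 = 528.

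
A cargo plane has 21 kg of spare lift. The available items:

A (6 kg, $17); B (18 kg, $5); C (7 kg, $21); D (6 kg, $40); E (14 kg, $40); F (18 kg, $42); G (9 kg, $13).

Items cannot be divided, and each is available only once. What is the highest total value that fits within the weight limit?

This is a 0/1 knapsack; check combinations near the capacity.
- D+E: weight 6+14=20, value 40+40=80
- A+C+D: weight 6+7+6=19, value 17+21+40=78
- A+D+G: weight 6+6+9=21, value 17+40+13=70
- C+D: weight 7+6=13, value 21+40=61
- C+E: weight 7+14=21, value 21+40=61
Best: $80.

$80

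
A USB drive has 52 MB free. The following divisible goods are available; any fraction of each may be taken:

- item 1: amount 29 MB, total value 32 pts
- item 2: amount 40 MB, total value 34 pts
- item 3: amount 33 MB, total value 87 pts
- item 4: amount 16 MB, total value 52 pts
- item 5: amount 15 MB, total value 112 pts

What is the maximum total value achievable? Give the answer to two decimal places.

Take in order of value per unit:
- item 5 (112/15 per unit): all 15 → value 112, running total 112.00
- item 4 (52/16 per unit): all 16 → value 52, running total 164.00
- item 3 (87/33 per unit): 21 of 33 → value 21×87/33 = 55.3636, running total 219.36
Total 219.36.

219.36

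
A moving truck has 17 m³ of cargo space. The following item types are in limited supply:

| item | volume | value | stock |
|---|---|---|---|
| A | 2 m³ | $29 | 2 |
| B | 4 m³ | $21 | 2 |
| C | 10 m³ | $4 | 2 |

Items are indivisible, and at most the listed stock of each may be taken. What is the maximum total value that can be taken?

$100

Top feasible selections:
- 2×A + 2×B: volume 12, value 100
- 2×A + 1×B: volume 8, value 79
- 1×A + 2×B: volume 10, value 71
Best: $100.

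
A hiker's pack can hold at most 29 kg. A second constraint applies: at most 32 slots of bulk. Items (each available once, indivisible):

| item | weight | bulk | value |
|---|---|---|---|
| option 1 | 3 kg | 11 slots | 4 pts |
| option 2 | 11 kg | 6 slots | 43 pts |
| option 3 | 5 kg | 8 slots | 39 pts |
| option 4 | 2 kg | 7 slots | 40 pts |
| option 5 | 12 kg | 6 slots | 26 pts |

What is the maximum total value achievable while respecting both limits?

126 pts

Feasible sets respecting both limits:
- option 1+option 2+option 3+option 4: weight 21, bulk 32, value 126
- option 2+option 3+option 4: weight 18, bulk 21, value 122
- option 1+option 2+option 4+option 5: weight 28, bulk 30, value 113
Best: 126 pts.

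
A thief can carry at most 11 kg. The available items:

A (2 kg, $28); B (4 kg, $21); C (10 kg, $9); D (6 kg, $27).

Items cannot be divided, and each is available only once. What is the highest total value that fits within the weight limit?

$55

Check high-value combinations within 11 kg:
- A+D: weight 2+6=8, value 28+27=55
- A+B: weight 2+4=6, value 28+21=49
- B+D: weight 4+6=10, value 21+27=48
- A: weight 2, value 28
- D: weight 6, value 27
Best: $55.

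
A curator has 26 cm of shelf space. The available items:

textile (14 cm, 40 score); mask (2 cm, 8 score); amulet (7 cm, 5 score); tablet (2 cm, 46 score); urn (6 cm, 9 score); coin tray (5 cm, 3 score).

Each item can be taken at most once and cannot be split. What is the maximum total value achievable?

This is a 0/1 knapsack; check combinations near the capacity.
- textile+mask+tablet+urn: length 14+2+2+6=24, value 40+8+46+9=103
- textile+mask+amulet+tablet: length 14+2+7+2=25, value 40+8+5+46=99
- textile+mask+tablet+coin tray: length 14+2+2+5=23, value 40+8+46+3=97
- textile+tablet+urn: length 14+2+6=22, value 40+46+9=95
Best: 103 score.

103 score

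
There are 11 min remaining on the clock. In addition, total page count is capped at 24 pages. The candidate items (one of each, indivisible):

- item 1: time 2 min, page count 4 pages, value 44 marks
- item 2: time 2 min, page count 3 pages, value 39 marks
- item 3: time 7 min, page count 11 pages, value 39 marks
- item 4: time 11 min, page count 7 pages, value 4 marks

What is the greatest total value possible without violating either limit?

Feasible sets respecting both limits:
- item 1+item 2+item 3: time 11, page count 18, value 122
- item 1+item 2: time 4, page count 7, value 83
- item 1+item 3: time 9, page count 15, value 83
- item 2+item 3: time 9, page count 14, value 78
Best: 122 marks.

122 marks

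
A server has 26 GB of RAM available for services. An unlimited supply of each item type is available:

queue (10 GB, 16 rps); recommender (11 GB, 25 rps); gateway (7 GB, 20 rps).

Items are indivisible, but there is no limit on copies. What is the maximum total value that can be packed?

65 rps

Best value-per-unit is gateway at 20/7; filling with it alone gives 3×20 = 60.
Optimal mix: 1×recommender + 2×gateway → memory 25, value 65.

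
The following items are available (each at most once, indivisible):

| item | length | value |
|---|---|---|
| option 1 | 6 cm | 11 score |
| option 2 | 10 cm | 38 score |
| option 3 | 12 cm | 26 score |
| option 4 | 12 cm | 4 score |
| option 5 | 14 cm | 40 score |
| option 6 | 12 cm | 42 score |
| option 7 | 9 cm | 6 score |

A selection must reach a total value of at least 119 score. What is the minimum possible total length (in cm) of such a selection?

36

Subsets with value ≥ 119, sorted by total length:
- option 2+option 5+option 6: length 36, value 120
- option 1+option 2+option 5+option 6: length 42, value 131
- option 1+option 3+option 5+option 6: length 44, value 119
- option 2+option 5+option 6+option 7: length 45, value 126
Minimum length: 36 cm.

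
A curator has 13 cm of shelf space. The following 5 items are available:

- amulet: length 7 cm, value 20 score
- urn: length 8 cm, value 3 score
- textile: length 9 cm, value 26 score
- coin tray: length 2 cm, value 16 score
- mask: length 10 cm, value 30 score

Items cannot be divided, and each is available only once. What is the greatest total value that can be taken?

46 score

Check high-value combinations within 13 cm:
- coin tray+mask: length 2+10=12, value 16+30=46
- textile+coin tray: length 9+2=11, value 26+16=42
- amulet+coin tray: length 7+2=9, value 20+16=36
- mask: length 10, value 30
Best: 46 score.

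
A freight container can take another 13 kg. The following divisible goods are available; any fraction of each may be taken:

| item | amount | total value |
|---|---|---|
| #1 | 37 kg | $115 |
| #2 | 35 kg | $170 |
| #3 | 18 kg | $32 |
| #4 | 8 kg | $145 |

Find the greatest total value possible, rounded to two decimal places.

Take in order of value per unit:
- #4 (145/8 per unit): all 8 → value 145, running total 145.00
- #2 (170/35 per unit): 5 of 35 → value 5×170/35 = 24.2857, running total 169.29
Total 169.29.

169.29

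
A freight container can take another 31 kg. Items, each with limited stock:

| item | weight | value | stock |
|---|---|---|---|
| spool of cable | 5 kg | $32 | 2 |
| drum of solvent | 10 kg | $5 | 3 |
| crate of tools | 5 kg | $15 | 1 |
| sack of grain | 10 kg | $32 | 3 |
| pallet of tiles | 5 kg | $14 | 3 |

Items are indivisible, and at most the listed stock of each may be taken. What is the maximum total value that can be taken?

$128

Top feasible selections:
- 2×spool of cable + 2×sack of grain: weight 30, value 128
- 2×spool of cable + 1×crate of tools + 1×sack of grain + 1×pallet of tiles: weight 30, value 125
- 2×spool of cable + 1×sack of grain + 2×pallet of tiles: weight 30, value 124
- 2×spool of cable + 1×crate of tools + 3×pallet of tiles: weight 30, value 121
Best: $128.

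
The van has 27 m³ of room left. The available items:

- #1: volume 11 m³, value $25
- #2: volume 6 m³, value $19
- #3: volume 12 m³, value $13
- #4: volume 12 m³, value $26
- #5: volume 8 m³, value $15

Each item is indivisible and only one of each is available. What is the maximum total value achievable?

$60

Check high-value combinations within 27 m³:
- #2+#4+#5: volume 6+12+8=26, value 19+26+15=60
- #1+#2+#5: volume 11+6+8=25, value 25+19+15=59
- #1+#4: volume 11+12=23, value 25+26=51
Best: $60.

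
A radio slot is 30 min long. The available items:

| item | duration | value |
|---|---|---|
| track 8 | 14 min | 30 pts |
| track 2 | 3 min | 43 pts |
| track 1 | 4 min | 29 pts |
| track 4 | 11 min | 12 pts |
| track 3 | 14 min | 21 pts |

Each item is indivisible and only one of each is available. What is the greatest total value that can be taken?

102 pts

This is a 0/1 knapsack; check combinations near the capacity.
- track 8+track 2+track 1: duration 14+3+4=21, value 30+43+29=102
- track 2+track 1+track 3: duration 3+4+14=21, value 43+29+21=93
- track 8+track 2+track 4: duration 14+3+11=28, value 30+43+12=85
- track 2+track 1+track 4: duration 3+4+11=18, value 43+29+12=84
- track 2+track 4+track 3: duration 3+11+14=28, value 43+12+21=76
Best: 102 pts.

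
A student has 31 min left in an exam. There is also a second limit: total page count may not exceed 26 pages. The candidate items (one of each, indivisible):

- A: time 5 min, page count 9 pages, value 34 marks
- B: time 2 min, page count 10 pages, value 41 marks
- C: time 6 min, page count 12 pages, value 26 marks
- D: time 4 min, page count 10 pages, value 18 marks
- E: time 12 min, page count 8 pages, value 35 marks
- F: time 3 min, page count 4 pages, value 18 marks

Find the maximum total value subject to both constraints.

Feasible sets respecting both limits:
- B+E+F: time 17, page count 22, value 94
- A+B+F: time 10, page count 23, value 93
- A+E+F: time 20, page count 21, value 87
Best: 94 marks.

94 marks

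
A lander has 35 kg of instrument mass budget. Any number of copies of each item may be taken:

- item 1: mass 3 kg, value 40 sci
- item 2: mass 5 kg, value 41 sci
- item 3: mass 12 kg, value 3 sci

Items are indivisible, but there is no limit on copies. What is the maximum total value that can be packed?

Best value-per-unit is item 1 at 40/3; filling with it alone gives 11×40 = 440.
Optimal mix: 10×item 1 + 1×item 2 → mass 35, value 441.

441 sci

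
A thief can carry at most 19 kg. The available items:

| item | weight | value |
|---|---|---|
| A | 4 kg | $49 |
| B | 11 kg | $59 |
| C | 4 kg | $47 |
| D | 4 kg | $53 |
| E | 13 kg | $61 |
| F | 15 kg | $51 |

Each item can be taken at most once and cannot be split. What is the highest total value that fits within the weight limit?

Check high-value combinations within 19 kg:
- A+B+D: weight 4+11+4=19, value 49+59+53=161
- B+C+D: weight 11+4+4=19, value 59+47+53=159
- A+B+C: weight 4+11+4=19, value 49+59+47=155
- A+C+D: weight 4+4+4=12, value 49+47+53=149
Best: $161.

$161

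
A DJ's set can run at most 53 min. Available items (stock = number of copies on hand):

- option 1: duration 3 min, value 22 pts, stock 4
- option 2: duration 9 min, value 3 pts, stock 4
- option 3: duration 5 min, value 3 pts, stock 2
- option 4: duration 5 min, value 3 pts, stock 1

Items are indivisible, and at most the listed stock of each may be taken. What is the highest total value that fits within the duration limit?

Best selections within duration 53 and stock limits:
- 4×option 1 + 2×option 2 + 2×option 3 + 1×option 4: duration 45, value 103
- 4×option 1 + 3×option 2 + 1×option 3 + 1×option 4: duration 49, value 103
Best: 103 pts.

103 pts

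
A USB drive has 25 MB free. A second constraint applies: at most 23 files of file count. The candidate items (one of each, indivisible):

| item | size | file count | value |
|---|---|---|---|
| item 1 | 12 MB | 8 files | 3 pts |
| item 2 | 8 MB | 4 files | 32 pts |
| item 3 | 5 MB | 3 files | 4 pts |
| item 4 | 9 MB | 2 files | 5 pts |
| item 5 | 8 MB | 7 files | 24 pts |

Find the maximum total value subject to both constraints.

61 pts

Feasible sets respecting both limits:
- item 2+item 4+item 5: size 25, file count 13, value 61
- item 2+item 3+item 5: size 21, file count 14, value 60
- item 2+item 5: size 16, file count 11, value 56
Best: 61 pts.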